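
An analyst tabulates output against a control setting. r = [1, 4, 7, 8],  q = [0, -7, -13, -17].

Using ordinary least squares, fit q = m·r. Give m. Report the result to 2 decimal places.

m = -1.96

Entries of MᵀM: Σr·r = 130.
For Mᵀq: Σr·q = -255.
Hence m = -255 / 130 ≈ -1.96154.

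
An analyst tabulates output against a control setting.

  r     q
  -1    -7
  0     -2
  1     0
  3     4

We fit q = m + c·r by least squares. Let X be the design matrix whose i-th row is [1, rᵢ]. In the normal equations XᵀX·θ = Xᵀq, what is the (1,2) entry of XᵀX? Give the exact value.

Row 1 ↔ basis 1, column 2 ↔ basis r, so (XᵀX)_{1,2} = Σᵢ r = (1)·(-1) + (1)·(0) + (1)·(1) + (1)·(3) = 3.

3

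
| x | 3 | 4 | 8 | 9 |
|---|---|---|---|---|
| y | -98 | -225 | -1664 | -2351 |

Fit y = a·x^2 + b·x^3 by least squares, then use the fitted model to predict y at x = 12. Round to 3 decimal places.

ŷ = -5477.385

The normal equations are: 10994·a + 93084·b = -301409;  93084·a + 798410·b = -2582893.
Eliminating b: 798410·(row 1) − 93084·(row 2) gives 113088484·a = 798410·(-301409) − 93084·(-2582893) = -221947678, so a = -110973839/56544242.
Then b = ((-2582893) − 93084·(-110973839/56544242))/798410 = -169985143/56544242.
At x = 12: ŷ = (-110973839/56544242)·(144) + (-169985143/56544242)·(1728) = -154857279960/28272121.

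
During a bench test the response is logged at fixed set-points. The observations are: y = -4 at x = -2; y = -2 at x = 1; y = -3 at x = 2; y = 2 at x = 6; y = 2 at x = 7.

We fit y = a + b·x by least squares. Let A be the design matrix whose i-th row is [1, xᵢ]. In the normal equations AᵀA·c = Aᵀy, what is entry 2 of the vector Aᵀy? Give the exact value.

Entry 2 ↔ basis x, so (Aᵀy)_{2} = Σᵢ (x)·yᵢ = (-2)·(-4) + (1)·(-2) + (2)·(-3) + (6)·(2) + (7)·(2) = 26.

26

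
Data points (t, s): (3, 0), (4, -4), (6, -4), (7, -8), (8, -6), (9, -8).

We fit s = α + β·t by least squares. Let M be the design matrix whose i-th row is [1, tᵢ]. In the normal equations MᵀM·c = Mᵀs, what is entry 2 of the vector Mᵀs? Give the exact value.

Entry 2 ↔ basis t, so (Mᵀs)_{2} = Σᵢ (t)·sᵢ = (3)·(0) + (4)·(-4) + (6)·(-4) + (7)·(-8) + (8)·(-6) + (9)·(-8) = -216.

-216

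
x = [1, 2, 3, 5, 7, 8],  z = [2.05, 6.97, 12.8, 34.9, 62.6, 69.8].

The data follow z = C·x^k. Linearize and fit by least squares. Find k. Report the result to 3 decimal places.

k = 1.728

Taking logs, ln z = k·ln x + ln C, so regress ln z on ln x.
AᵀA = [[12.3883, 7.4265]; [7.4265, 6]], rhs = [26.7425, 17.1438]ᵀ  (here Σln x = 7.4265, Σ(ln x)² = 12.3883, Σln z = 17.1438, Σln x·ln z = 26.7425).
Solving (det = 19.1764): k = 1.72795, ln C = 0.71851.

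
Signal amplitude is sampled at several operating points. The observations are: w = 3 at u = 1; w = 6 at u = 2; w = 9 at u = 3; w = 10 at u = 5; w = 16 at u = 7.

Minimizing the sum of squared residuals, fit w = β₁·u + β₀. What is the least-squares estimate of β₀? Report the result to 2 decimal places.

β₀ = 1.72

From the data, Σu·u = 88, Σu = 18, Σ1 = 5.
Right-hand side: Σu·w = 204, Σw = 44.
Normal equations: [[88, 18]; [18, 5]]·[β₁, β₀]ᵀ = [204, 44]ᵀ.
Eliminating β₀: 5·(row 1) − 18·(row 2) gives 116·β₁ = 5·204 − 18·44 = 228, so β₁ = 57/29.
Then β₀ = (44 − 18·(57/29))/5 = 50/29.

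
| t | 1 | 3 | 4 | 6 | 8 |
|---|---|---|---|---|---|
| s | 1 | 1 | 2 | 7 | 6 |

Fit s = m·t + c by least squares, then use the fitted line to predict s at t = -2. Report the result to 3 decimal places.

Setting ∂/∂m … = 0 gives: 126·m + 22·c = 102;  22·m + 5·c = 17.
(Σt·t = 126, Σt = 22, Σ1 = 5, Σt·s = 102, Σs = 17.)
Determinant 126·5 − 22² = 146.
m = (102·5 − 22·17)/146 = 68/73; c = (126·17 − 22·102)/146 = -51/73.
At t = -2: ŝ = (68/73)·(-2) + (-51/73)·(1) = -187/73.

ŝ = -2.562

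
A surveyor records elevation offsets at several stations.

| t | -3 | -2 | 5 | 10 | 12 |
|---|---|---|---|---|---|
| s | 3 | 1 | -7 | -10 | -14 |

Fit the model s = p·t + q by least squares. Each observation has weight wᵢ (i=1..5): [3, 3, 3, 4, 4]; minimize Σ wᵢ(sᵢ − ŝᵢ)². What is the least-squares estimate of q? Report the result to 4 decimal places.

Setting ∂/∂p … = 0 gives: 1090·p + 88·q = -1210;  88·p + 17·q = -105.
det = 1090·17 − 88² = 10786.
p = ((-1210)·17 − 88·(-105))/10786 = -5665/5393; q = (1090·(-105) − 88·(-1210))/10786 = -3985/5393.

q = -0.7389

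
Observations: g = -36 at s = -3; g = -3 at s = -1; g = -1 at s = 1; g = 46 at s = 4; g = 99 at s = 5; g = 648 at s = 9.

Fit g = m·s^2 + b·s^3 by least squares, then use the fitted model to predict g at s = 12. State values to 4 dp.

With design matrix A, AᵀA = [[7525, 62955]; [62955, 551893]] and Aᵀg = [55371, 488685]ᵀ.
Δ = 7525·551893 − 62955² = 189662800.
m = (55371·551893 − 62955·488685)/189662800 = -25787109/23707850; b = (7525·488685 − 62955·55371)/189662800 = 4786833/4741570.
At s = 12: ĝ = (-25787109/23707850)·(144) + (4786833/4741570)·(1728) = 18822446712/11853925.

ĝ = 1587.8662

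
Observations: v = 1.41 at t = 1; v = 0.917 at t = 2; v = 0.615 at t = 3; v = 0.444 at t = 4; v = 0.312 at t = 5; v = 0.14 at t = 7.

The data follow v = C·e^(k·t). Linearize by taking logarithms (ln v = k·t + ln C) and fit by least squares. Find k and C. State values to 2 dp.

Taking logs, ln v = k·t + ln C, so regress ln v on t.
Sums: Σt = 22.0000, Σ(t)² = 104.0000, Σln v = -4.1720, Σt·ln v = -24.1224.
Normal system: [[104.0000, 22.0000]; [22.0000, 6]]·[k, ln C]ᵀ = [-24.1224, -4.1720]ᵀ.
Δ = 104.0000·6 − (22.0000)² = 140.0000; k = (-24.1224·6 − 22.0000·-4.1720)/140.0000 = -0.37822, ln C = (104.0000·-4.1720 − 22.0000·-24.1224)/140.0000 = 0.69147, so C = exp(0.69147) = 1.99665.

k = -0.38, C = 2.00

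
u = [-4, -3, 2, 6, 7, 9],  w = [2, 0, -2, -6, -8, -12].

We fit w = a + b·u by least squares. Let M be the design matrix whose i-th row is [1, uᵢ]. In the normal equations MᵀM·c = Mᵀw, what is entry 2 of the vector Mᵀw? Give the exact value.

Entry 2 ↔ basis u, so (Mᵀw)_{2} = Σᵢ (u)·wᵢ = (-4)·(2) + (-3)·(0) + (2)·(-2) + (6)·(-6) + (7)·(-8) + (9)·(-12) = -212.

-212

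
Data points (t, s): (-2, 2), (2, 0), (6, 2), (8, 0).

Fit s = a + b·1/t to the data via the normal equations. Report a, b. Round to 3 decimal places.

a = 1.134, b = -1.835

Compute the Gram sums: Σ1 = 4, Σ1/t = 7/24, Σ1/t·1/t = 313/576.
And Σs = 4, Σ1/t·s = -2/3.
Determinant 4·(313/576) − (7/24)² = 401/192.
a = (4·(313/576) − (7/24)·(-2/3))/(401/192) = 1364/1203; b = (4·(-2/3) − (7/24)·4)/(401/192) = -736/401.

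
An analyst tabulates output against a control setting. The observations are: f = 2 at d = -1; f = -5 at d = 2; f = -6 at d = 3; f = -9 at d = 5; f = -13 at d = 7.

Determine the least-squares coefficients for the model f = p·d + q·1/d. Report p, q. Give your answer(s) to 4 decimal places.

From the data, Σd·d = 88, Σd·1/d = 5, Σ1/d·1/d = 62689/44100.
Right-hand side: Σd·f = -166, Σ1/d·f = -711/70.
Eliminating q: (62689/44100)·(row 1) − 5·(row 2) gives (1103533/11025)·p = (62689/44100)·(-166) − 5·(-711/70) = -2041681/11025, so p = -2041681/1103533.
Then q = ((-711/70) − 5·(-2041681/1103533))/(62689/44100) = -703710/1103533.

p = -1.8501, q = -0.6377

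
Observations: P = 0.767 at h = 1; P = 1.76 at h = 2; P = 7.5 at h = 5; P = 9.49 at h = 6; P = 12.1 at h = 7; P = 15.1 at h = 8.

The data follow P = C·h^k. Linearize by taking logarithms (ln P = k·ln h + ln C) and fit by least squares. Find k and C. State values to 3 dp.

Let Y = ln P. Fitting Y = k·ln h + ln C by least squares:
Over the data: Σln h = 8.1197, Σ(ln h)² = 14.3918, Σln P = 9.7731, Σln h·ln P = 18.1632.
Normal system: [[14.3918, 8.1197]; [8.1197, 6]]·[k, ln C]ᵀ = [18.1632, 9.7731]ᵀ.
Solving (det = 20.4213): k = 1.45068, ln C = -0.33433, so C = exp(-0.33433) = 0.71582.

k = 1.451, C = 0.716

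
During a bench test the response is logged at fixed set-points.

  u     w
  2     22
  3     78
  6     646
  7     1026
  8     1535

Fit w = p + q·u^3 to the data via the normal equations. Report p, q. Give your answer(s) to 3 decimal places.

p = -2.640, q = 3.002

Normal-equation sums: Σ1 = 5, Σu^3 = 1106, Σu^3·u^3 = 427242.
And Σw = 3307, Σu^3·w = 1279656.
So XᵀX·[p, q]ᵀ = Xᵀw: [[5, 1106]; [1106, 427242]]·[p, q]ᵀ = [3307, 1279656]ᵀ.
Δ = 5·427242 − 1106² = 912974.
p = (3307·427242 − 1106·1279656)/912974 = -1205121/456487; q = (5·1279656 − 1106·3307)/912974 = 1370369/456487.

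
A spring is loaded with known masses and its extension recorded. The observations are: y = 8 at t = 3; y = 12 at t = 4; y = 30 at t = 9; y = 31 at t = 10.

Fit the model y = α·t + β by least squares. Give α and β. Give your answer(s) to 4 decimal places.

α = 3.3919, β = -1.7973

With design matrix X, XᵀX = [[206, 26]; [26, 4]] and Xᵀy = [652, 81]ᵀ.
Eliminating β: 4·(row 1) − 26·(row 2) gives 148·α = 4·652 − 26·81 = 502, so α = 251/74.
Then β = (81 − 26·(251/74))/4 = -133/74.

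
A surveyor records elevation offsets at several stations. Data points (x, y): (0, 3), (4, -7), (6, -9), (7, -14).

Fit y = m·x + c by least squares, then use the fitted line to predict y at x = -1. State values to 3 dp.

ŷ = 5.165

The normal system MᵀM·[m, c]ᵀ = Mᵀy is [[101, 17]; [17, 4]]·[m, c]ᵀ = [-180, -27]ᵀ.
Eliminating c: 4·(row 1) − 17·(row 2) gives 115·m = 4·(-180) − 17·(-27) = -261, so m = -261/115.
Then c = ((-27) − 17·(-261/115))/4 = 333/115.
At x = -1: ŷ = (-261/115)·(-1) + (333/115)·(1) = 594/115.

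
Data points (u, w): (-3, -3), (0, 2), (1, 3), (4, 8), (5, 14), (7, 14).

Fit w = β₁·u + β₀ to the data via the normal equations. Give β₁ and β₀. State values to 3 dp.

β₁ = 1.832, β₀ = 2.059

Sums needed: Σu·u = 100, Σu = 14, Σ1 = 6.
Right-hand side: Σu·w = 212, Σw = 38.
XᵀX·[β₁, β₀]ᵀ = Xᵀw becomes [[100, 14]; [14, 6]]·[β₁, β₀]ᵀ = [212, 38]ᵀ.
Determinant 100·6 − 14² = 404.
β₁ = (212·6 − 14·38)/404 = 185/101; β₀ = (100·38 − 14·212)/404 = 208/101.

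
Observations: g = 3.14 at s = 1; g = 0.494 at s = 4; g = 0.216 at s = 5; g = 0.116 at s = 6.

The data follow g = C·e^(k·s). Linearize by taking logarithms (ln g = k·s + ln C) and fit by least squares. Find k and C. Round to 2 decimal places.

k = -0.66, C = 6.28

Linearized form: ln g = k·s + ln C. From the 4 transformed points,
Σs = 16.0000, Σ(s)² = 78.0000, Σln g = -3.2476, Σs·ln g = -22.2640.
Equations: 78.0000·k + 16.0000·ln C = -22.2640;  16.0000·k + 4·ln C = -3.2476.
Solving (det = 56.0000): k = -0.66239, ln C = 1.83765, so C = exp(1.83765) = 6.28179.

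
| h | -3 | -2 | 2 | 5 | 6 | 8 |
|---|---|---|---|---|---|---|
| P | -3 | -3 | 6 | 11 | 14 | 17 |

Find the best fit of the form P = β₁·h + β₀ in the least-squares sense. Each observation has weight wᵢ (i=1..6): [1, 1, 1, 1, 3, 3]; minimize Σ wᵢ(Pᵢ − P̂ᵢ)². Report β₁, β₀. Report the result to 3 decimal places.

β₁ = 1.916, β₀ = 1.968

Normal-equation sums: Σwᵢ·h·h = 342, Σwᵢ·h = 44, Σwᵢ·1 = 10.
Right-hand side: Σwᵢ·h·P = 742, Σwᵢ·P = 104.
Normal equations: [[342, 44]; [44, 10]]·[β₁, β₀]ᵀ = [742, 104]ᵀ.
Δ = 342·10 − 44² = 1484.
β₁ = (742·10 − 44·104)/1484 = 711/371; β₀ = (342·104 − 44·742)/1484 = 730/371.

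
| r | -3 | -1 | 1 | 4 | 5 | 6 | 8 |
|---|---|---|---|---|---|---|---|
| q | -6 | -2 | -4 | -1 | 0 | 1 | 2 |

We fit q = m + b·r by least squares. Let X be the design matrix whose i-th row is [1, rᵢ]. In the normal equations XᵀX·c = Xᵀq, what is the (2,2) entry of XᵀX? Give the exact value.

152

Row 2 ↔ basis r, column 2 ↔ basis r, so (XᵀX)_{2,2} = Σᵢ (r)·(r) = (-3)·(-3) + (-1)·(-1) + (1)·(1) + (4)·(4) + (5)·(5) + (6)·(6) + (8)·(8) = 152.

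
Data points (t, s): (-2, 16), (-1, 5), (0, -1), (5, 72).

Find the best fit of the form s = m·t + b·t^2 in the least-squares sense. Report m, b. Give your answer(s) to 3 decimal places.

m = -1.626, b = 3.205

With design matrix A, AᵀA = [[30, 116]; [116, 642]] and Aᵀs = [323, 1869]ᵀ.
Δ = 30·642 − 116² = 5804.
m = (323·642 − 116·1869)/5804 = -4719/2902; b = (30·1869 − 116·323)/5804 = 9301/2902.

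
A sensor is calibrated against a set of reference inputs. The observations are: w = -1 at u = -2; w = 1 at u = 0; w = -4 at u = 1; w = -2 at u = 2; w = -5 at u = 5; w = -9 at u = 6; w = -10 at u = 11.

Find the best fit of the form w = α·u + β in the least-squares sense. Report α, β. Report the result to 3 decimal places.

Forming XᵀX = [[191, 23]; [23, 7]] and Xᵀw = [-195, -30]ᵀ gives XᵀX·[α, β]ᵀ = Xᵀw.
Determinant 191·7 − 23² = 808.
α = ((-195)·7 − 23·(-30))/808 = -675/808; β = (191·(-30) − 23·(-195))/808 = -1245/808.

α = -0.835, β = -1.541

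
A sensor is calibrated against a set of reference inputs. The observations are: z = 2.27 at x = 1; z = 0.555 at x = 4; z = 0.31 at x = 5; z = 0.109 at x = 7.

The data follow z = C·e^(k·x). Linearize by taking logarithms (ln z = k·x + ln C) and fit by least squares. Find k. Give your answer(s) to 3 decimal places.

With ln zᵢ as the transformed response and xᵢ as the regressor:
Σx = 17.0000, Σ(x)² = 91.0000, Σln z = -3.1566, Σx·ln z = -22.9061.
Equations: 91.0000·k + 17.0000·ln C = -22.9061;  17.0000·k + 4·ln C = -3.1566.
Δ = 91.0000·4 − (17.0000)² = 75.0000; k = (-22.9061·4 − 17.0000·-3.1566)/75.0000 = -0.50617, ln C = (91.0000·-3.1566 − 17.0000·-22.9061)/75.0000 = 1.36205.

k = -0.506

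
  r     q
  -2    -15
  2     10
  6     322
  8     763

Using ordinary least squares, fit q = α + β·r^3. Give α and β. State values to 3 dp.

The normal system MᵀM·[α, β]ᵀ = Mᵀq is [[4, 728]; [728, 308928]]·[α, β]ᵀ = [1080, 460408]ᵀ.
Eliminating β: 308928·(row 1) − 728·(row 2) gives 705728·α = 308928·1080 − 728·460408 = -1534784, so α = -23981/11027.
Then β = (460408 − 728·(-23981/11027))/308928 = 32981/22054.

α = -2.175, β = 1.495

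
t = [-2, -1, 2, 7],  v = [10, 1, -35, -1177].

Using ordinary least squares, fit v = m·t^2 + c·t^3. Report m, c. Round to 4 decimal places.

m = -3.1765, c = -2.9775

Forming MᵀM = [[2434, 16806]; [16806, 117778]] and Mᵀv = [-57772, -404072]ᵀ gives MᵀM·[m, c]ᵀ = Mᵀv.
det = 2434·117778 − 16806² = 4230016.
m = ((-57772)·117778 − 16806·(-404072))/4230016 = -239939/75536; c = (2434·(-404072) − 16806·(-57772))/4230016 = -224911/75536.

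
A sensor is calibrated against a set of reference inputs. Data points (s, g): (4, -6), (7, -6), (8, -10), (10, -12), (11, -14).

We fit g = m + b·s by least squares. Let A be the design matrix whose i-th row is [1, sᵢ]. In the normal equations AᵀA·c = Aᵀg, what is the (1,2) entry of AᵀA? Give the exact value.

40

Row 1 ↔ basis 1, column 2 ↔ basis s, so (AᵀA)_{1,2} = Σᵢ s = (1)·(4) + (1)·(7) + (1)·(8) + (1)·(10) + (1)·(11) = 40.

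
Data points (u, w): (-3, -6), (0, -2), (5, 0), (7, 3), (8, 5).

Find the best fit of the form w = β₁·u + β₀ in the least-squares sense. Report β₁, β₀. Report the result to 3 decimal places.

β₁ = 0.886, β₀ = -3.011

Normal-equation sums: Σu·u = 147, Σu = 17, Σ1 = 5.
Right-hand side: Σu·w = 79, Σw = 0.
So XᵀX·[β₁, β₀]ᵀ = Xᵀw: [[147, 17]; [17, 5]]·[β₁, β₀]ᵀ = [79, 0]ᵀ.
Determinant 147·5 − 17² = 446.
β₁ = (79·5 − 17·0)/446 = 395/446; β₀ = (147·0 − 17·79)/446 = -1343/446.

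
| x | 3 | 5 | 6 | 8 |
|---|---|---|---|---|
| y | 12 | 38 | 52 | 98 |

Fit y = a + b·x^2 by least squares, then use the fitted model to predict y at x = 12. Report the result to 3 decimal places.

Setting ∂/∂a … = 0 gives: 4·a + 134·b = 200;  134·a + 6098·b = 9202.
(Σ1 = 4, Σx^2 = 134, Σx^2·x^2 = 6098, Σy = 200, Σx^2·y = 9202.)
det = 4·6098 − 134² = 6436.
a = (200·6098 − 134·9202)/6436 = -3367/1609; b = (4·9202 − 134·200)/6436 = 2502/1609.
At x = 12: ŷ = (-3367/1609)·(1) + (2502/1609)·(144) = 356921/1609.

ŷ = 221.828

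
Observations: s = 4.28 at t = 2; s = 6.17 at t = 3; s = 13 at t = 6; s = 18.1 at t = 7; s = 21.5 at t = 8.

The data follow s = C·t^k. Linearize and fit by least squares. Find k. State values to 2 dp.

With ln sᵢ as the transformed response and ln tᵢ as the regressor:
AᵀA = [[13.0084, 7.6089]; [7.6089, 5]], rhs = [19.6177, 11.8026]ᵀ  (here Σln t = 7.6089, Σ(ln t)² = 13.0084, Σln s = 11.8026, Σln t·ln s = 19.6177).
Δ = 13.0084·5 − (7.6089)² = 7.1473; k = (19.6177·5 − 7.6089·11.8026)/7.1473 = 1.15911, ln C = (13.0084·11.8026 − 7.6089·19.6177)/7.1473 = 0.59662.

k = 1.16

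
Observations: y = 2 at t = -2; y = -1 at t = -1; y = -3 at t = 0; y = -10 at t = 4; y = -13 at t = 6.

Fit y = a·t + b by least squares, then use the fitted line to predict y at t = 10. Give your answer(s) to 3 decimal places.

XᵀX·[a, b]ᵀ = Xᵀy reads: 57·a + 7·b = -121;  7·a + 5·b = -25.
(Σt·t = 57, Σt = 7, Σ1 = 5, Σt·y = -121, Σy = -25.)
Eliminating b: 5·(row 1) − 7·(row 2) gives 236·a = 5·(-121) − 7·(-25) = -430, so a = -215/118.
Then b = ((-25) − 7·(-215/118))/5 = -289/118.
At t = 10: ŷ = (-215/118)·(10) + (-289/118)·(1) = -2439/118.

ŷ = -20.669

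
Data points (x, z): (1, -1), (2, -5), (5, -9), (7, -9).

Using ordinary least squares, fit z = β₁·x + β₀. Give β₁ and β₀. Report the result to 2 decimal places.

Normal-equation sums: Σx·x = 79, Σx = 15, Σ1 = 4.
And Σx·z = -119, Σz = -24.
Δ = 79·4 − 15² = 91.
β₁ = ((-119)·4 − 15·(-24))/91 = -116/91; β₀ = (79·(-24) − 15·(-119))/91 = -111/91.

β₁ = -1.27, β₀ = -1.22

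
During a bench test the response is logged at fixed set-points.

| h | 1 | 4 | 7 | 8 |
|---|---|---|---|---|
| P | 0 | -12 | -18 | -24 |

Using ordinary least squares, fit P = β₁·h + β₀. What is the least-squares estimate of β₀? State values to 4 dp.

MᵀM·[β₁, β₀]ᵀ = MᵀP reads: 130·β₁ + 20·β₀ = -366;  20·β₁ + 4·β₀ = -54.
det = 130·4 − 20² = 120.
β₁ = ((-366)·4 − 20·(-54))/120 = -16/5; β₀ = (130·(-54) − 20·(-366))/120 = 5/2.

β₀ = 2.5000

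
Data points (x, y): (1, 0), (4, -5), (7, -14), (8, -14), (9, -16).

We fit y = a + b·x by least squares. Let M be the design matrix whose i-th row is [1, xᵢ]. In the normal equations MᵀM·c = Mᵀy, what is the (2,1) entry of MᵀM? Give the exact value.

Row 2 ↔ basis x, column 1 ↔ basis 1, so (MᵀM)_{2,1} = Σᵢ x = (1)·(1) + (4)·(1) + (7)·(1) + (8)·(1) + (9)·(1) = 29.

29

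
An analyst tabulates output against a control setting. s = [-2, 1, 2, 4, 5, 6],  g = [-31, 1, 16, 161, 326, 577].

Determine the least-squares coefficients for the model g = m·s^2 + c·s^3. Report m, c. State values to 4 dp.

m = -1.8626, c = 2.9813

Normal-equation sums: Σs^2·s^2 = 2210, Σs^2·s^3 = 11926, Σs^3·s^3 = 66506.
Right-hand side: Σs^2·g = 31439, Σs^3·g = 176063.
Determinant 2210·66506 − 11926² = 4748784.
m = (31439·66506 − 11926·176063)/4748784 = -2211301/1187196; c = (2210·176063 − 11926·31439)/4748784 = 3539429/1187196.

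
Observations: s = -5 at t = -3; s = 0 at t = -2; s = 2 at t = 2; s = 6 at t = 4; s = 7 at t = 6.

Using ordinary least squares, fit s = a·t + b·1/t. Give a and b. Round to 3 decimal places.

a = 1.408, b = -2.436

Normal-equation sums: Σt·t = 69, Σt·1/t = 5, Σ1/t·1/t = 101/144.
Moment sums: Σt·s = 85, Σ1/t·s = 16/3.
MᵀM·[a, b]ᵀ = Mᵀs becomes [[69, 5]; [5, 101/144]]·[a, b]ᵀ = [85, 16/3]ᵀ.
Eliminating b: (101/144)·(row 1) − 5·(row 2) gives (1123/48)·a = (101/144)·85 − 5·(16/3) = 4745/144, so a = 4745/3369.
Then b = ((16/3) − 5·(4745/3369))/(101/144) = -2736/1123.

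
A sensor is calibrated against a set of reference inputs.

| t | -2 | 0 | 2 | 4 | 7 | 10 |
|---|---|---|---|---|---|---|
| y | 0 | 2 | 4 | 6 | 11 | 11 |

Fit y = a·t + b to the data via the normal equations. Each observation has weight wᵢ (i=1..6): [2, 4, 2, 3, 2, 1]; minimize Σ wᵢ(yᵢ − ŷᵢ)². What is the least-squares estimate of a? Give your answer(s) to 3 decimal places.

Setting ∂/∂a … = 0 gives: 262·a + 36·b = 352;  36·a + 14·b = 67.
(Σwᵢ·t·t = 262, Σwᵢ·t = 36, Σwᵢ·1 = 14, Σwᵢ·t·y = 352, Σwᵢ·y = 67.)
det = 262·14 − 36² = 2372.
a = (352·14 − 36·67)/2372 = 629/593; b = (262·67 − 36·352)/2372 = 2441/1186.

a = 1.061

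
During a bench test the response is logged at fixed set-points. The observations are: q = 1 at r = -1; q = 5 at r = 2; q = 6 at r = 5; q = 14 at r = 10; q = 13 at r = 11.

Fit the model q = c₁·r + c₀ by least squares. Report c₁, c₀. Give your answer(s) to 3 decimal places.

Forming AᵀA = [[251, 27]; [27, 5]] and Aᵀq = [322, 39]ᵀ gives AᵀA·[c₁, c₀]ᵀ = Aᵀq.
det = 251·5 − 27² = 526.
c₁ = (322·5 − 27·39)/526 = 557/526; c₀ = (251·39 − 27·322)/526 = 1095/526.

c₁ = 1.059, c₀ = 2.082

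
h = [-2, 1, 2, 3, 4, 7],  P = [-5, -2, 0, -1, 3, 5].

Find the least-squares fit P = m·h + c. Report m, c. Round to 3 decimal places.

m = 1.143, c = -2.857

AᵀA·[m, c]ᵀ = AᵀP reads: 83·m + 15·c = 52;  15·m + 6·c = 0.
Eliminating c: 6·(row 1) − 15·(row 2) gives 273·m = 6·52 − 15·0 = 312, so m = 8/7.
Then c = (0 − 15·(8/7))/6 = -20/7.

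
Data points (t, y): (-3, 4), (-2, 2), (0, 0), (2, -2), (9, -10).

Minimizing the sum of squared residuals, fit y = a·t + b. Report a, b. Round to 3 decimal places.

Forming MᵀM = [[98, 6]; [6, 5]] and Mᵀy = [-110, -6]ᵀ gives MᵀM·[a, b]ᵀ = Mᵀy.
det = 98·5 − 6² = 454.
a = ((-110)·5 − 6·(-6))/454 = -257/227; b = (98·(-6) − 6·(-110))/454 = 36/227.

a = -1.132, b = 0.159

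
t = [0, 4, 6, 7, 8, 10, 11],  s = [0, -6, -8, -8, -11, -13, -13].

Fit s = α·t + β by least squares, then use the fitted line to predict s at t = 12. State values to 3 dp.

ŝ = -14.997

The normal system XᵀX·[α, β]ᵀ = Xᵀs is [[386, 46]; [46, 7]]·[α, β]ᵀ = [-489, -59]ᵀ.
Eliminating β: 7·(row 1) − 46·(row 2) gives 586·α = 7·(-489) − 46·(-59) = -709, so α = -709/586.
Then β = ((-59) − 46·(-709/586))/7 = -140/293.
At t = 12: ŝ = (-709/586)·(12) + (-140/293)·(1) = -4394/293.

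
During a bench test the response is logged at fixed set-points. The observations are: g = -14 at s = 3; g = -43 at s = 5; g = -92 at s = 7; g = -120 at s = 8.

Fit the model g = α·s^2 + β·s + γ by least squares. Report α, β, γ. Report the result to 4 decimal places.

Normal-equation sums: Σs^2·s^2 = 7203, Σs^2·s = 1007, Σs^2 = 147, Σs·s = 147, Σs = 23, Σ1 = 4.
For Mᵀg: Σs^2·g = -13389, Σs·g = -1861, Σg = -269.
Normal equations: [[7203, 1007, 147]; [1007, 147, 23]; [147, 23, 4]]·[α, β, γ]ᵀ = [-13389, -1861, -269]ᵀ.
Row-reducing yields α = -843/398, β = 765/398, γ = -92/199.

α = -2.1181, β = 1.9221, γ = -0.4623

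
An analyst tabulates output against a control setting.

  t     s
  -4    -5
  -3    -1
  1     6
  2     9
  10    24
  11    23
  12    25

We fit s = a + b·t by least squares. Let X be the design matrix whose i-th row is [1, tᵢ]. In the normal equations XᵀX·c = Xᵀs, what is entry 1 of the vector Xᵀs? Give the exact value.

81

Entry 1 ↔ basis 1, so (Xᵀs)_{1} = Σᵢ sᵢ = (1)·(-5) + (1)·(-1) + (1)·(6) + (1)·(9) + (1)·(24) + (1)·(23) + (1)·(25) = 81.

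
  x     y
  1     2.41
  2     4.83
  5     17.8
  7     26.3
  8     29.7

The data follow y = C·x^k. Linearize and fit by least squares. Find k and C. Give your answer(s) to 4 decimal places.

With ln yᵢ as the transformed response and ln xᵢ as the regressor:
Σln x = 6.3279, Σ(ln x)² = 11.1814, Σln y = 11.9944, Σln x·ln y = 19.1395.
Equations: 11.1814·k + 6.3279·ln C = 19.1395;  6.3279·k + 5·ln C = 11.9944.
Slope k = (n·Σln x·ln y − Σln x·Σln y)/(n·Σ(ln x)² − (Σln x)²) = (5·19.1395 − 6.3279·11.9944)/15.8642 = 1.24795; ln C = (Σln y − k·Σln x)/n = 0.81949, so C = exp(0.81949) = 2.26934.

k = 1.2479, C = 2.2693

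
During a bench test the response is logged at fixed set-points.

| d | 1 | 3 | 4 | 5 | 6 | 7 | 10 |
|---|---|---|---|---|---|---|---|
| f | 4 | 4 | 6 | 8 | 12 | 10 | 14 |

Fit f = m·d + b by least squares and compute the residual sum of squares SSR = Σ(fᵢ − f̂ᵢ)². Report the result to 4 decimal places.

The normal system AᵀA·[m, b]ᵀ = Aᵀf is [[236, 36]; [36, 7]]·[m, b]ᵀ = [362, 58]ᵀ.
Δ = 236·7 − 36² = 356.
m = (362·7 − 36·58)/356 = 223/178; b = (236·58 − 36·362)/356 = 164/89.
Residuals: 161/178, -285/178, -76/89, -19/178, 235/89, -109/178, -33/89; SSR = 1033/89.

SSR = 11.6067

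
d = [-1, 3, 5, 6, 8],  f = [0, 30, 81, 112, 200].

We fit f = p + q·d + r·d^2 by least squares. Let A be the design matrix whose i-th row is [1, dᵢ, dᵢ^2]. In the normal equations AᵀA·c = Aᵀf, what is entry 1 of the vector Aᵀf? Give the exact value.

Entry 1 ↔ basis 1, so (Aᵀf)_{1} = Σᵢ fᵢ = (1)·(0) + (1)·(30) + (1)·(81) + (1)·(112) + (1)·(200) = 423.

423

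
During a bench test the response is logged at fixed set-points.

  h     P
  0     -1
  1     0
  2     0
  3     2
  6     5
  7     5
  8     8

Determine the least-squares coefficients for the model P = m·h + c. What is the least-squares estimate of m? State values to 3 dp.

m = 1.049

The normal equations are: 163·m + 27·c = 135;  27·m + 7·c = 19.
(Σh·h = 163, Σh = 27, Σ1 = 7, Σh·P = 135, ΣP = 19.)
Δ = 163·7 − 27² = 412.
m = (135·7 − 27·19)/412 = 108/103; c = (163·19 − 27·135)/412 = -137/103.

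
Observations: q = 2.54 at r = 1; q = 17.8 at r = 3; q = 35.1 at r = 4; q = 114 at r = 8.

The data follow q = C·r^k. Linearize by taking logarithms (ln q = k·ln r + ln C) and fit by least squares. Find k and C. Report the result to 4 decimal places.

k = 1.8404, C = 2.5254

With ln qᵢ as the transformed response and ln rᵢ as the regressor:
Σln r = 4.5643, Σ(ln r)² = 7.4528, Σln q = 12.1058, Σln r·ln q = 17.9445.
Normal system: [[7.4528, 4.5643]; [4.5643, 4]]·[k, ln C]ᵀ = [17.9445, 12.1058]ᵀ.
Δ = 7.4528·4 − (4.5643)² = 8.9781; k = (17.9445·4 − 4.5643·12.1058)/8.9781 = 1.84037, ln C = (7.4528·12.1058 − 4.5643·17.9445)/8.9781 = 0.92641, so C = exp(0.92641) = 2.52543.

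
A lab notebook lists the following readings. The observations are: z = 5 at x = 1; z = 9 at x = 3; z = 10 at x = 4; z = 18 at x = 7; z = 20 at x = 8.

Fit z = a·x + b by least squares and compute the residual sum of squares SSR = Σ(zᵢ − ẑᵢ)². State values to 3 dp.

Forming AᵀA = [[139, 23]; [23, 5]] and Aᵀz = [358, 62]ᵀ gives AᵀA·[a, b]ᵀ = Aᵀz.
det = 139·5 − 23² = 166.
a = (358·5 − 23·62)/166 = 182/83; b = (139·62 − 23·358)/166 = 192/83.
Residuals: 41/83, 9/83, -90/83, 28/83, 12/83; SSR = 130/83.

SSR = 1.566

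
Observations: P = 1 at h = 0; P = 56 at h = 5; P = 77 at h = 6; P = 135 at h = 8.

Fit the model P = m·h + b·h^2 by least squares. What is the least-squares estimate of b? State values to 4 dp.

b = 1.9307

Forming MᵀM = [[125, 853]; [853, 6017]] and MᵀP = [1822, 12812]ᵀ gives MᵀM·[m, b]ᵀ = MᵀP.
Δ = 125·6017 − 853² = 24516.
m = (1822·6017 − 853·12812)/24516 = 5723/4086; b = (125·12812 − 853·1822)/24516 = 7889/4086.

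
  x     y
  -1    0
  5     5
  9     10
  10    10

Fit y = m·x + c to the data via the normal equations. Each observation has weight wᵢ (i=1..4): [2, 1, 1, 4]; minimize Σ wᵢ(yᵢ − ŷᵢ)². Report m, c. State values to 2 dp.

MᵀWM·[m, c]ᵀ = MᵀWy reads: 508·m + 52·c = 515;  52·m + 8·c = 55.
(Σwᵢ·x·x = 508, Σwᵢ·x = 52, Σwᵢ·1 = 8, Σwᵢ·x·y = 515, Σwᵢ·y = 55.)
Eliminating c: 8·(row 1) − 52·(row 2) gives 1360·m = 8·515 − 52·55 = 1260, so m = 63/68.
Then c = (55 − 52·(63/68))/8 = 29/34.

m = 0.93, c = 0.85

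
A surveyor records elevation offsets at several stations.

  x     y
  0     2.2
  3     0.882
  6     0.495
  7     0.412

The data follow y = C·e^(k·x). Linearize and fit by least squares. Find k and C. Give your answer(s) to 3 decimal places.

Linearized form: ln y = k·x + ln C. From the 4 transformed points,
XᵀX = [[94.0000, 16.0000]; [16.0000, 4]], rhs = [-10.8030, -0.9270]ᵀ  (here Σx = 16.0000, Σ(x)² = 94.0000, Σln y = -0.9270, Σx·ln y = -10.8030).
Slope k = (n·Σx·ln y − Σx·Σln y)/(n·Σ(x)² − (Σx)²) = (4·-10.8030 − 16.0000·-0.9270)/120.0000 = -0.23650; ln C = (Σln y − k·Σx)/n = 0.71422, so C = exp(0.71422) = 2.04260.

k = -0.236, C = 2.043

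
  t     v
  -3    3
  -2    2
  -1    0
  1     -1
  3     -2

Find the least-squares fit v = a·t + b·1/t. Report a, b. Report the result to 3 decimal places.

a = -0.906, b = 0.350

From the data, Σt·t = 24, Σt·1/t = 5, Σ1/t·1/t = 89/36.
And Σt·v = -20, Σ1/t·v = -11/3.
XᵀX·[a, b]ᵀ = Xᵀv becomes [[24, 5]; [5, 89/36]]·[a, b]ᵀ = [-20, -11/3]ᵀ.
Eliminating b: (89/36)·(row 1) − 5·(row 2) gives (103/3)·a = (89/36)·(-20) − 5·(-11/3) = -280/9, so a = -280/309.
Then b = ((-11/3) − 5·(-280/309))/(89/36) = 36/103.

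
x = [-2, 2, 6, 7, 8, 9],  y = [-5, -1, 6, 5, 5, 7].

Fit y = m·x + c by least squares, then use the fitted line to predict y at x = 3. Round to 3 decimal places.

ŷ = 0.629

Sums needed: Σx·x = 238, Σx = 30, Σ1 = 6.
Moment sums: Σx·y = 182, Σy = 17.
Determinant 238·6 − 30² = 528.
m = (182·6 − 30·17)/528 = 97/88; c = (238·17 − 30·182)/528 = -707/264.
At x = 3: ŷ = (97/88)·(3) + (-707/264)·(1) = 83/132.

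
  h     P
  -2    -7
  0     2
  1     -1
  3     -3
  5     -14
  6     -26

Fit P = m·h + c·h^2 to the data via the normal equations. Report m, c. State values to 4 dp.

m = 1.7174, c = -0.9718

Sums needed: Σh·h = 75, Σh·h^2 = 361, Σh^2·h^2 = 2019.
For XᵀP: Σh·P = -222, Σh^2·P = -1342.
XᵀX·[m, c]ᵀ = XᵀP becomes [[75, 361]; [361, 2019]]·[m, c]ᵀ = [-222, -1342]ᵀ.
Determinant 75·2019 − 361² = 21104.
m = ((-222)·2019 − 361·(-1342))/21104 = 9061/5276; c = (75·(-1342) − 361·(-222))/21104 = -5127/5276.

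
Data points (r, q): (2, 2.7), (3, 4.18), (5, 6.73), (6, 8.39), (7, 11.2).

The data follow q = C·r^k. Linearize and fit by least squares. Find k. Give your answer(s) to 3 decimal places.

Linearized form: ln q = k·ln r + ln C. From the 5 transformed points,
Σln r = 7.1389, Σ(ln r)² = 11.2747, Σln q = 8.8731, Σln r·ln q = 13.8406.
Equations: 11.2747·k + 7.1389·ln C = 13.8406;  7.1389·k + 5·ln C = 8.8731.
Solving (det = 5.4099): k = 1.08308, ln C = 0.22822.

k = 1.083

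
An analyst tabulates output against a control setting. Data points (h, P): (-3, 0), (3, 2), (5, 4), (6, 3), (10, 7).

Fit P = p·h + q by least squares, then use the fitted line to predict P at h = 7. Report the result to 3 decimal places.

P̂ = 4.643

With design matrix A, AᵀA = [[179, 21]; [21, 5]] and AᵀP = [114, 16]ᵀ.
Determinant 179·5 − 21² = 454.
p = (114·5 − 21·16)/454 = 117/227; q = (179·16 − 21·114)/454 = 235/227.
At h = 7: P̂ = (117/227)·(7) + (235/227)·(1) = 1054/227.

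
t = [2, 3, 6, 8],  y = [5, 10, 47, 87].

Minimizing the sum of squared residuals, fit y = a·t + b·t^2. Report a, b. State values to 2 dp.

a = -0.93, b = 1.47

Setting ∂/∂a … = 0 gives: 113·a + 763·b = 1018;  763·a + 5489·b = 7370.
Eliminating b: 5489·(row 1) − 763·(row 2) gives 38088·a = 5489·1018 − 763·7370 = -35508, so a = -2959/3174.
Then b = (7370 − 763·(-2959/3174))/5489 = 4673/3174.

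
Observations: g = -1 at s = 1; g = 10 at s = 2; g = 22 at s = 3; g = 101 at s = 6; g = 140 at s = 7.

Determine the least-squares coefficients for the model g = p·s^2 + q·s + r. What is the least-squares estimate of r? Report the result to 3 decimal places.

r = -2.741

With design matrix X, XᵀX = [[3795, 595, 99]; [595, 99, 19]; [99, 19, 5]] and Xᵀg = [10733, 1671, 272]ᵀ.
Row-reducing yields p = 687/232, q = -91/232, r = -159/58.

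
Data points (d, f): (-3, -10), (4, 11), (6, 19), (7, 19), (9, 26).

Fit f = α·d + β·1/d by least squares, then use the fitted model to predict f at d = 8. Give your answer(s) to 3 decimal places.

f̂ = 22.981

Forming MᵀM = [[191, 5]; [5, 14869/63504]] and Mᵀf = [555, 3743/252]ᵀ gives MᵀM·[α, β]ᵀ = Mᵀf.
Determinant 191·(14869/63504) − 5² = 1252379/63504.
α = (555·(14869/63504) − 5·(3743/252))/(1252379/63504) = 3536115/1252379; β = (191·(3743/252) − 5·555)/(1252379/63504) = 3934476/1252379.
At d = 8: f̂ = (3536115/1252379)·(8) + (3934476/1252379)·(1/8) = 57561459/2504758.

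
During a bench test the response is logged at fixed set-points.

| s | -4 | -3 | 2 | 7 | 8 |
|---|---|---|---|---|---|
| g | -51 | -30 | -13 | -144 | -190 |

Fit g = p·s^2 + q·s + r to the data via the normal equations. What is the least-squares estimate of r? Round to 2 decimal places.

r = -1.69

With design matrix A, AᵀA = [[6850, 772, 142]; [772, 142, 10]; [142, 10, 5]] and Aᵀg = [-20354, -2260, -428]ᵀ.
Row-reducing yields p = -6457/2163, q = 57082/131943, r = -74126/43981.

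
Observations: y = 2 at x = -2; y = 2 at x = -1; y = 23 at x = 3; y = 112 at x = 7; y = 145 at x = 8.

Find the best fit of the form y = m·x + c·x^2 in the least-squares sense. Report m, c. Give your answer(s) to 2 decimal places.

m = 2.04, c = 2.00

Sums needed: Σx·x = 127, Σx·x^2 = 873, Σx^2·x^2 = 6595.
For Aᵀy: Σx·y = 2007, Σx^2·y = 14985.
So AᵀA·[m, c]ᵀ = Aᵀy: [[127, 873]; [873, 6595]]·[m, c]ᵀ = [2007, 14985]ᵀ.
Eliminating c: 6595·(row 1) − 873·(row 2) gives 75436·m = 6595·2007 − 873·14985 = 154260, so m = 38565/18859.
Then c = (14985 − 873·(38565/18859))/6595 = 37746/18859.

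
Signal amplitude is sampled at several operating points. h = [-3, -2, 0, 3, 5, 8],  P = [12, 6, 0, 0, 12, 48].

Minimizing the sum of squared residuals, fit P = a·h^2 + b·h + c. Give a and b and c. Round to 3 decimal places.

a = 1.028, b = -2.029, c = -2.292

MᵀM·[a, b, c]ᵀ = MᵀP reads: 4899·a + 629·b + 111·c = 3504;  629·a + 111·b + 11·c = 396;  111·a + 11·b + 6·c = 78.
(Σh^2·h^2 = 4899, Σh^2·h = 629, Σh^2 = 111, Σh·h = 111, Σh = 11, Σ1 = 6, Σh^2·P = 3504, Σh·P = 396, ΣP = 78.)
Row-reducing yields a = 19889/19354, b = -39261/19354, c = -22183/9677.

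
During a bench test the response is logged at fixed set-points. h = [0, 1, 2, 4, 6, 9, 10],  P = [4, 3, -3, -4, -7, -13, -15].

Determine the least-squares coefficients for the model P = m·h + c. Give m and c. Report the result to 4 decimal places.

m = -1.8318, c = 3.3738

Forming XᵀX = [[238, 32]; [32, 7]] and XᵀP = [-328, -35]ᵀ gives XᵀX·[m, c]ᵀ = XᵀP.
det = 238·7 − 32² = 642.
m = ((-328)·7 − 32·(-35))/642 = -196/107; c = (238·(-35) − 32·(-328))/642 = 361/107.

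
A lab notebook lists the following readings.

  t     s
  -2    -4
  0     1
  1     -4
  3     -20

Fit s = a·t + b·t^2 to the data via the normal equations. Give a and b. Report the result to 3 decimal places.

a = -1.531, b = -1.728

Entries of MᵀM: Σt·t = 14, Σt·t^2 = 20, Σt^2·t^2 = 98.
Right-hand side: Σt·s = -56, Σt^2·s = -200.
MᵀM·[a, b]ᵀ = Mᵀs becomes [[14, 20]; [20, 98]]·[a, b]ᵀ = [-56, -200]ᵀ.
Eliminating b: 98·(row 1) − 20·(row 2) gives 972·a = 98·(-56) − 20·(-200) = -1488, so a = -124/81.
Then b = ((-200) − 20·(-124/81))/98 = -140/81.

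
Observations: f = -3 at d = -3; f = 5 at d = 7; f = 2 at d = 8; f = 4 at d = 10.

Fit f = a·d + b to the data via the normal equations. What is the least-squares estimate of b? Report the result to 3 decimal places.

Entries of MᵀM: Σd·d = 222, Σd = 22, Σ1 = 4.
Moment sums: Σd·f = 100, Σf = 8.
MᵀM·[a, b]ᵀ = Mᵀf becomes [[222, 22]; [22, 4]]·[a, b]ᵀ = [100, 8]ᵀ.
Determinant 222·4 − 22² = 404.
a = (100·4 − 22·8)/404 = 56/101; b = (222·8 − 22·100)/404 = -106/101.

b = -1.050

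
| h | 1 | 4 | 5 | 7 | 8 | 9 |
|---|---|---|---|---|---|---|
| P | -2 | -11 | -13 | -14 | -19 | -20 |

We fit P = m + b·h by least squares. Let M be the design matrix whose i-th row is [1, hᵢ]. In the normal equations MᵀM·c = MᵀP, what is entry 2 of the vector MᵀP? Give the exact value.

-541

Entry 2 ↔ basis h, so (MᵀP)_{2} = Σᵢ (h)·Pᵢ = (1)·(-2) + (4)·(-11) + (5)·(-13) + (7)·(-14) + (8)·(-19) + (9)·(-20) = -541.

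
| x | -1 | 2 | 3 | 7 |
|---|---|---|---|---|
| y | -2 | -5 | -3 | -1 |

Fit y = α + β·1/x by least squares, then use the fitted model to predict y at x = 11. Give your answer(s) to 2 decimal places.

ŷ = -2.87

Setting ∂/∂α … = 0 gives: 4·α + (-1/42)·β = -11;  (-1/42)·α + (2437/1764)·β = -23/14.
(Σ1 = 4, Σ1/x = -1/42, Σ1/x·1/x = 2437/1764, Σy = -11, Σ1/x·y = -23/14.)
Δ = 4·(2437/1764) − (-1/42)² = 1083/196.
α = ((-11)·(2437/1764) − (-1/42)·(-23/14))/(1083/196) = -26876/9747; β = (4·(-23/14) − (-1/42)·(-11))/(1083/196) = -4018/3249.
At x = 11: ŷ = (-26876/9747)·(1) + (-4018/3249)·(1/11) = -307690/107217.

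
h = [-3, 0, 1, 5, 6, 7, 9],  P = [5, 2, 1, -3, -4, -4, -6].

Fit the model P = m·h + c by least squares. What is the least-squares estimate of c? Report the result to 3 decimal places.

c = 2.003

Sums needed: Σh·h = 201, Σh = 25, Σ1 = 7.
Moment sums: Σh·P = -135, ΣP = -9.
So MᵀM·[m, c]ᵀ = MᵀP: [[201, 25]; [25, 7]]·[m, c]ᵀ = [-135, -9]ᵀ.
Eliminating c: 7·(row 1) − 25·(row 2) gives 782·m = 7·(-135) − 25·(-9) = -720, so m = -360/391.
Then c = ((-9) − 25·(-360/391))/7 = 783/391.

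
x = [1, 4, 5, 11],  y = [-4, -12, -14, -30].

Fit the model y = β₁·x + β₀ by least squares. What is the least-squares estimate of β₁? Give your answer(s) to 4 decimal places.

β₁ = -2.5972

Forming MᵀM = [[163, 21]; [21, 4]] and Mᵀy = [-452, -60]ᵀ gives MᵀM·[β₁, β₀]ᵀ = Mᵀy.
Δ = 163·4 − 21² = 211.
β₁ = ((-452)·4 − 21·(-60))/211 = -548/211; β₀ = (163·(-60) − 21·(-452))/211 = -288/211.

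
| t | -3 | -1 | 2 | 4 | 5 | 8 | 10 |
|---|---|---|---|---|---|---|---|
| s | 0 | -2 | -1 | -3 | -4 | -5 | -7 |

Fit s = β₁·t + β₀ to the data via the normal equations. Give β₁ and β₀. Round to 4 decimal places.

XᵀX·[β₁, β₀]ᵀ = Xᵀs reads: 219·β₁ + 25·β₀ = -142;  25·β₁ + 7·β₀ = -22.
det = 219·7 − 25² = 908.
β₁ = ((-142)·7 − 25·(-22))/908 = -111/227; β₀ = (219·(-22) − 25·(-142))/908 = -317/227.

β₁ = -0.4890, β₀ = -1.3965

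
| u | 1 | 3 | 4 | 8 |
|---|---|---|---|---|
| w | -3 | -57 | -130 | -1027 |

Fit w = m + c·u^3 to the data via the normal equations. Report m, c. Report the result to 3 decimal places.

m = -1.918, c = -2.002

Sums needed: Σ1 = 4, Σu^3 = 604, Σu^3·u^3 = 266970.
For Xᵀw: Σw = -1217, Σu^3·w = -535686.
So XᵀX·[m, c]ᵀ = Xᵀw: [[4, 604]; [604, 266970]]·[m, c]ᵀ = [-1217, -535686]ᵀ.
Eliminating c: 266970·(row 1) − 604·(row 2) gives 703064·m = 266970·(-1217) − 604·(-535686) = -1348146, so m = -674073/351532.
Then c = ((-535686) − 604·(-674073/351532))/266970 = -351919/175766.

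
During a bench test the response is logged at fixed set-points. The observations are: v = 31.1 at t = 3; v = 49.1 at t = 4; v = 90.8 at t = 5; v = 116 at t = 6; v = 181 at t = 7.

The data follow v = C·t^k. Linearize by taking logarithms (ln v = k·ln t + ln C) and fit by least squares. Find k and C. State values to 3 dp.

k = 2.074, C = 3.034

Taking logs, ln v = k·ln t + ln C, so regress ln v on ln t.
XᵀX = [[12.7160, 7.8320]; [7.8320, 5]], rhs = [35.0637, 21.7918]ᵀ  (here Σln t = 7.8320, Σ(ln t)² = 12.7160, Σln v = 21.7918, Σln t·ln v = 35.0637).
Solving (det = 2.2397): k = 2.07385, ln C = 1.10988, so C = exp(1.10988) = 3.03399.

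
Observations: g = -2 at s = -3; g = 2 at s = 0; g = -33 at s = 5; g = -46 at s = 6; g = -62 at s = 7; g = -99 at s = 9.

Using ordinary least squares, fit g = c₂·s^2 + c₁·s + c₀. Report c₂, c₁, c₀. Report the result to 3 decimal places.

Forming AᵀA = [[10964, 1386, 200]; [1386, 200, 24]; [200, 24, 6]] and Aᵀg = [-13556, -1760, -240]ᵀ gives AᵀA·[c₂, c₁, c₀]ᵀ = Aᵀg.
Row-reducing yields c₂ = -81768/77645, c₁ = -466/265, c₀ = 165952/77645.

c₂ = -1.053, c₁ = -1.758, c₀ = 2.137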